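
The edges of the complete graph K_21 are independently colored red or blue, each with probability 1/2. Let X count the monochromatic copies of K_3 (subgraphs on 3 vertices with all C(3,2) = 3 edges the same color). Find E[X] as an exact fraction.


Let X = Σ_S X_S over the C(21, 3) = 1330 subsets S of size 3, where X_S = 1 if the K_3 on S is monochromatic.
For a fixed S, the K_3 on S has C(3, 2) = 3 edges. P[all 3 edges red] = (1/2)^3, and likewise for blue, so P[monochromatic] = 2·(1/2)^3 = 2^{1 − 3} = 1/4.
Summing: E[X] = C(21, 3) · 2^{1 − 3} = 1330 · 1/4 = 665/2.
Numerically: E[X] ≈ 332.5000.

E[X] = C(21,3)·2^(1−C(3,2)) = 665/2 ≈ 332.5000.


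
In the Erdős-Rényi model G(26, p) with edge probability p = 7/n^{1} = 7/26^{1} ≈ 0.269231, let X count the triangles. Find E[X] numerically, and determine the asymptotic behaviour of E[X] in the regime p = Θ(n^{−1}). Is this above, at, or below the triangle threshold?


Number of potential triangles: C(26, 3) = 2600.
Each occurs with probability p³ ≈ (0.269231)³ ≈ 1.95152481e-02.
By linearity: E[X] = C(26, 3)·p³ ≈ 2600 · 1.95152481e-02 ≈ 50.739645.
Here α = 1, so p = 7/n is exactly at the triangle threshold p ~ 1/n. Asymptotically E[X] → c³/6 = 7³/6 = 343/6 ≈ 57.166667, a bounded constant. In this regime the triangle count is asymptotically Poisson(c³/6).

E[X] ≈ 50.739645; in regime p = Θ(1/n^{1}) E[X] stays bounded (at the triangle threshold p ~ 1/n).


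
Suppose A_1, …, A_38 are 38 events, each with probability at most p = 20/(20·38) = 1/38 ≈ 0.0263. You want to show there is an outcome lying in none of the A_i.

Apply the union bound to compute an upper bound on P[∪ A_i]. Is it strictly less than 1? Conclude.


Union bound: P[∪_{i=1}^{38} A_i] ≤ Σ_i P[A_i] ≤ 38·p = 38·(1/38) = 1.
Numerically: 1 ≈ 1.0000.
Is 1 < 1? NO.
Since the bound 1 is ≥ 1, the union bound is uninformative here; it does NOT by itself certify existence.

38·p = 1 ≈ 1.0000; existence NOT certified by the union bound.


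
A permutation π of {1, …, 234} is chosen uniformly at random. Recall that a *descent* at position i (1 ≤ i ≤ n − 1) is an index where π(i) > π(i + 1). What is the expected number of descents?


Write X = Σ X_I over i = 1, …, 233, with X_I the indicator of one descent.
There are 233 indicators.
For each fixed i, the pair (π(i), π(i+1)) is a uniformly random ordered pair of distinct values from {1, …, 234}; by symmetry P[π(i) > π(i+1)] = 1/2.
By linearity: E[X] = 233 · (1/2) = (234 − 1) · (1/2) = 233/2 ≈ 116.50000.

E[X] = 233/2 = 116.50000.


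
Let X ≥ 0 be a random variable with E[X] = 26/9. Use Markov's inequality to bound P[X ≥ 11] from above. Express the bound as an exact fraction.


μ = E[X] = 26/9, a = 11.
Markov: P[X ≥ 11] ≤ μ/a = (26/9)/11 = 26/99.
Numerically: ≈ 0.26263.
(Since a = 11 > μ = 2.88889, the bound 26/99 is < 1 and informative.)

P[X ≥ 11] ≤ 26/99 ≈ 0.26263.


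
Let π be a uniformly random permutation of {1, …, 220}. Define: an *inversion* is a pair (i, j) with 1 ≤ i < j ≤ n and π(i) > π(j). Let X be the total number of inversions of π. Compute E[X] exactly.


Write X = Σ X_I over the C(220, 2) = 24090 pairs i < j, with X_I the indicator of one inversion.
There are 24090 indicators.
For each fixed pair i < j, the values π(i) and π(j) are two distinct elements of {1, …, 220} in uniformly random order; by symmetry P[π(i) > π(j)] = 1/2.
By linearity: E[X] = 24090 · (1/2) = C(220, 2) · (1/2) = 24090/2 = 12045 ≈ 12045.00000.

E[X] = 12045 = 12045.00000.


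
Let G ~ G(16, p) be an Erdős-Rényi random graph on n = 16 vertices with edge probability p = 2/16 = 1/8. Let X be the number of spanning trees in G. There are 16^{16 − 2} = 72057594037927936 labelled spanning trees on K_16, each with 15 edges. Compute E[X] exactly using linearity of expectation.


K_16 has 16^{16 − 2} = 72057594037927936 labelled spanning trees.
For each such spanning tree H, let X_H = 1 if all 15 edges of H are present in G. Then P[X_H = 1] = p^{15} = (1/8)^{15} = 1/35184372088832.
By linearity: E[X] = Σ_H E[X_H] = 72057594037927936 · p^{15} = 72057594037927936 · 1/35184372088832 = 2048.
Numerically: E[X] ≈ 2048.

E[X] = 72057594037927936 · (1/8)^{15} = 2048 ≈ 2048.


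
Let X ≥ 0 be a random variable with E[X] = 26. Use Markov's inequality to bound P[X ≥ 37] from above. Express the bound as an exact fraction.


μ = E[X] = 26, a = 37.
Markov: P[X ≥ 37] ≤ μ/a = (26)/37 = 26/37.
Numerically: ≈ 0.7027.
(Since a = 37 > μ = 26.0000, the bound 26/37 is < 1 and informative.)

P[X ≥ 37] ≤ 26/37 ≈ 0.7027.


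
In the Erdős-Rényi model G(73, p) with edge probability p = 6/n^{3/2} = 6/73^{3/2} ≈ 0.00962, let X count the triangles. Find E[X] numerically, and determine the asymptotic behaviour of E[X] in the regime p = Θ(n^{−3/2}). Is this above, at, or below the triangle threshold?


Number of potential triangles: C(73, 3) = 62196.
Each occurs with probability p³ ≈ (0.00962)³ ≈ 8.902272e-07.
By linearity: E[X] = C(73, 3)·p³ ≈ 62196 · 8.902272e-07 ≈ 0.0554.
Since α = 3/2 > 1, p = c/n^{3/2} = o(1/n) is below the triangle threshold p ~ 1/n. Asymptotically E[X] ~ (c³/6)·n^{3(1−α)} = (6³/6)·n^{-1.5} → 0, so by Markov's inequality G has no triangles w.h.p.

E[X] ≈ 0.0554; in regime p = Θ(1/n^{3/2}) E[X] tends to 0 (below the triangle threshold p ~ 1/n).


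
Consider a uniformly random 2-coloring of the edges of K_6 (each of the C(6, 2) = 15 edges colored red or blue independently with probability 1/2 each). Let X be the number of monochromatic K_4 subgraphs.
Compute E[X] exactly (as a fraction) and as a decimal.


Let X = Σ_S X_S over the C(6, 4) = 15 subsets S of size 4, where X_S = 1 if the K_4 on S is monochromatic.
For a fixed S, the K_4 on S has C(4, 2) = 6 edges. P[all 6 edges red] = (1/2)^6, and likewise for blue, so P[monochromatic] = 2·(1/2)^6 = 2^{1 − 6} = 1/32.
Summing: E[X] = C(6, 4) · 2^{1 − 6} = 15 · 1/32 = 15/32.
Numerically: E[X] ≈ 0.469.

E[X] = C(6,4)·2^(1−C(4,2)) = 15/32 ≈ 0.469.


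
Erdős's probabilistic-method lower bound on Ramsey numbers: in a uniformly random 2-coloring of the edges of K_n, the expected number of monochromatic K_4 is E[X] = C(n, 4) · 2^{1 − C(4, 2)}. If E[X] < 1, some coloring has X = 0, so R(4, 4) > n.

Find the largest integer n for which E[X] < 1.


We need C(n, 4) · 2^{1 − 6} < 1, i.e. C(n, 4) < 2^{6 − 1} = 32.
Check values of n near the boundary:
  n = 5: C(5, 4) = 5; 5 < 32? YES
  n = 6: C(6, 4) = 15; 15 < 32? YES
  n = 7: C(7, 4) = 35; 35 < 32? NO
The largest n with C(n, 4) < 32 is n = 6 (where E[X] = 15/32 ≈ 0.469). Hence R(4, 4) > 6, i.e. R(4, 4) ≥ 7.

Largest n = 6; hence R(4, 4) > 6.


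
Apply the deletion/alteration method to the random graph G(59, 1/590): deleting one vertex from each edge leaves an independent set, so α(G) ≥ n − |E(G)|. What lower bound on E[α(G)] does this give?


E[|E(G)|] = C(59, 2)·p = 1711 · (1/590) = 29/10.
E[α(G)] ≥ n − E[|E(G)|] = 59 − 29/10 = 561/10.
Numerically: ≈ 56.10000.
(This is only a lower bound; the true E[α(G)] may be larger.)

E[α(G)] ≥ 561/10 ≈ 56.10000.


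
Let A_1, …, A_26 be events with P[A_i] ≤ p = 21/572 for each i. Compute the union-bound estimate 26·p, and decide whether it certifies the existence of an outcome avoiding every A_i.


Union bound: P[∪_{i=1}^{26} A_i] ≤ Σ_i P[A_i] ≤ 26·p = 26·(21/572) = 21/22.
Numerically: 21/22 ≈ 0.955.
Is 21/22 < 1? YES.
Since P[∪ A_i] ≤ 21/22 < 1, the complement has P[∩ A_i^c] ≥ 1 − 21/22 = 1/22 > 0, so some outcome avoids every A_i.

26·p = 21/22 ≈ 0.955; existence CERTIFIED by the union bound.


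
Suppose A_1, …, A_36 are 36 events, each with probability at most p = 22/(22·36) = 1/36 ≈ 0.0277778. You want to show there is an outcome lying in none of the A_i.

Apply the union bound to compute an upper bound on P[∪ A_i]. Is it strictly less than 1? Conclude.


Union bound: P[∪_{i=1}^{36} A_i] ≤ Σ_i P[A_i] ≤ 36·p = 36·(1/36) = 1.
Numerically: 1 ≈ 1.0000000.
Is 1 < 1? NO.
Since the bound 1 is ≥ 1, the union bound is uninformative here; it does NOT by itself certify existence.

36·p = 1 ≈ 1.0000000; existence NOT certified by the union bound.


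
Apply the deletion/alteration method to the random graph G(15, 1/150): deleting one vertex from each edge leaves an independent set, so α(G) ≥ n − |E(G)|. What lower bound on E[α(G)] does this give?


E[|E(G)|] = C(15, 2)·p = 105 · (1/150) = 7/10.
E[α(G)] ≥ n − E[|E(G)|] = 15 − 7/10 = 143/10.
Numerically: ≈ 14.30000.
(This is only a lower bound; the true E[α(G)] may be larger.)

E[α(G)] ≥ 143/10 ≈ 14.30000.


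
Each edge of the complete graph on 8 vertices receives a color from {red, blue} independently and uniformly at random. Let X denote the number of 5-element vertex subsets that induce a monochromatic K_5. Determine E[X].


Let X = Σ_S X_S over the C(8, 5) = 56 subsets S of size 5, where X_S = 1 if the K_5 on S is monochromatic.
For a fixed S, the K_5 on S has C(5, 2) = 10 edges. P[all 10 edges red] = (1/2)^10, and likewise for blue, so P[monochromatic] = 2·(1/2)^10 = 2^{1 − 10} = 1/512.
By linearity: E[X] = C(8, 5) · 2^{1 − 10} = 56 · 1/512 = 7/64.
Numerically: E[X] ≈ 0.1094.

E[X] = C(8,5)·2^(1−C(5,2)) = 7/64 ≈ 0.1094.


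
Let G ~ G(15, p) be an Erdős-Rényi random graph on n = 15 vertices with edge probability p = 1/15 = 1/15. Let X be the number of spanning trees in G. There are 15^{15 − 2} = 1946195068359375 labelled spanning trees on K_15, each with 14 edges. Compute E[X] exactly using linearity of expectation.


K_15 has 15^{15 − 2} = 1946195068359375 labelled spanning trees.
For each such spanning tree H, let X_H = 1 if all 14 edges of H are present in G. Then P[X_H = 1] = p^{14} = (1/15)^{14} = 1/29192926025390625.
By linearity: E[X] = Σ_H E[X_H] = 1946195068359375 · p^{14} = 1946195068359375 · 1/29192926025390625 = 1/15.
Numerically: E[X] ≈ 0.0667.

E[X] = 1946195068359375 · (1/15)^{14} = 1/15 ≈ 0.0667.


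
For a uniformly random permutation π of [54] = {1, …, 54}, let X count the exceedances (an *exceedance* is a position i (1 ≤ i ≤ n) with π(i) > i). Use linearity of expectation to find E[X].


Write X = Σ_{i=1}^{54} X_i, where X_i = 1_{π(i) > i}.
For each fixed i, π(i) is uniform over {1, …, 54} (marginal of a uniform permutation), so P[π(i) > i] = (n − i)/n. Summing: Σ_{i=1}^{54} (n − i)/n = (0 + 1 + … + 53)/54 = 54(54 − 1)/(2·54) = (54 − 1)/2.
Hence E[X] = Σ_{i=1}^{54} (54 − i)/54 = 53/2 ≈ 26.500000.

E[X] = 53/2 = 26.500000.


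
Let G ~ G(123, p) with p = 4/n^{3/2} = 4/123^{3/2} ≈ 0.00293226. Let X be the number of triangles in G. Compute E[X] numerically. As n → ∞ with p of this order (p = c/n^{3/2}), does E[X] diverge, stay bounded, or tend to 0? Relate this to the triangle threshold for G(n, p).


Number of potential triangles: C(123, 3) = 302621.
Each occurs with probability p³ ≈ (0.00293226)³ ≈ 2.52119811e-08.
By linearity: E[X] = C(123, 3)·p³ ≈ 302621 · 2.52119811e-08 ≈ 0.007630.
Since α = 3/2 > 1, p = c/n^{3/2} = o(1/n) is below the triangle threshold p ~ 1/n. Asymptotically E[X] ~ (c³/6)·n^{3(1−α)} = (4³/6)·n^{-1.5} → 0, so by Markov's inequality G has no triangles w.h.p.

E[X] ≈ 0.007630; in regime p = Θ(1/n^{3/2}) E[X] tends to 0 (below the triangle threshold p ~ 1/n).


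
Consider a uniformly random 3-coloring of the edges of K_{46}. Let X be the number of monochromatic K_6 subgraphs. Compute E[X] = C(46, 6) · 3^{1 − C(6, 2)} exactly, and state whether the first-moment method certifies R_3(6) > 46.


E[X] = C(46, 6) · 3^{1 − 15} = 9366819 · 3^{−14} = 9366819/4782969.
As a reduced fraction: E[X] = 3122273/1594323 ≈ 1.9584.
Is E[X] < 1? NO.
Since E[X] ≥ 1, the first-moment bound is inconclusive at n = 46; it does NOT by itself certify R_3(6) > 46.

E[X] = 3122273/1594323 ≈ 1.9584; E[X] ≥ 1; first-moment method inconclusive here.


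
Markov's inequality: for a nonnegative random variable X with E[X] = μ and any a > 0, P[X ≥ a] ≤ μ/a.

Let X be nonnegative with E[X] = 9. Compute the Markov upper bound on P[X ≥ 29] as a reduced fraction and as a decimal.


μ = E[X] = 9, a = 29.
Markov: P[X ≥ 29] ≤ μ/a = (9)/29 = 9/29.
Numerically: ≈ 0.3103.
(Since a = 29 > μ = 9.0000, the bound 9/29 is < 1 and informative.)

P[X ≥ 29] ≤ 9/29 ≈ 0.3103.


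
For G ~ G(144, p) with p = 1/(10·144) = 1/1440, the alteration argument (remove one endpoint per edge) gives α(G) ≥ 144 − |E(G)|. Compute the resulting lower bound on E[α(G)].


E[|E(G)|] = C(144, 2)·p = 10296 · (1/1440) = 143/20.
E[α(G)] ≥ n − E[|E(G)|] = 144 − 143/20 = 2737/20.
Numerically: ≈ 136.85000.
(This is only a lower bound; the true E[α(G)] may be larger.)

E[α(G)] ≥ 2737/20 ≈ 136.85000.


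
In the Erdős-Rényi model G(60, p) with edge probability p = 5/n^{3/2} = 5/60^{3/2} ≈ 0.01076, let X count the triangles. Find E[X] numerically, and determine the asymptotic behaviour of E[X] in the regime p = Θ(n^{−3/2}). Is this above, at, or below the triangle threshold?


Number of potential triangles: C(60, 3) = 34220.
Each occurs with probability p³ ≈ (0.01076)³ ≈ 1.245172e-06.
By linearity: E[X] = C(60, 3)·p³ ≈ 34220 · 1.245172e-06 ≈ 0.0426.
Since α = 3/2 > 1, p = c/n^{3/2} = o(1/n) is below the triangle threshold p ~ 1/n. Asymptotically E[X] ~ (c³/6)·n^{3(1−α)} = (5³/6)·n^{-1.5} → 0, so by Markov's inequality G has no triangles w.h.p.

E[X] ≈ 0.0426; in regime p = Θ(1/n^{3/2}) E[X] tends to 0 (below the triangle threshold p ~ 1/n).


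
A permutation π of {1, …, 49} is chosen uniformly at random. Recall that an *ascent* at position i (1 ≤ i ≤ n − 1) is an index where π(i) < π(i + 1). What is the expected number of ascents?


Write X = Σ X_I over i = 1, …, 48, with X_I the indicator of one ascent.
There are 48 indicators.
For each fixed i, the pair (π(i), π(i+1)) is a uniformly random ordered pair of distinct values from {1, …, 49}; by symmetry P[π(i) < π(i+1)] = 1/2.
By linearity: E[X] = 48 · (1/2) = (49 − 1) · (1/2) = 24 ≈ 24.0000.

E[X] = 24 = 24.0000.


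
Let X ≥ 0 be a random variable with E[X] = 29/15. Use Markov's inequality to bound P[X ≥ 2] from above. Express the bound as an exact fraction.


μ = E[X] = 29/15, a = 2.
Markov: P[X ≥ 2] ≤ μ/a = (29/15)/2 = 29/30.
Numerically: ≈ 0.966667.
(Since a = 2 > μ = 1.933333, the bound 29/30 is < 1 and informative.)

P[X ≥ 2] ≤ 29/30 ≈ 0.966667.


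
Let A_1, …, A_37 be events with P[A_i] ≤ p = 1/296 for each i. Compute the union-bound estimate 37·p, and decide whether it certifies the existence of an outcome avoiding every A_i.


Union bound: P[∪_{i=1}^{37} A_i] ≤ Σ_i P[A_i] ≤ 37·p = 37·(1/296) = 1/8.
Numerically: 1/8 ≈ 0.1250000.
Is 1/8 < 1? YES.
Since P[∪ A_i] ≤ 1/8 < 1, the complement has P[∩ A_i^c] ≥ 1 − 1/8 = 7/8 > 0, so some outcome avoids every A_i.

37·p = 1/8 ≈ 0.1250000; existence CERTIFIED by the union bound.


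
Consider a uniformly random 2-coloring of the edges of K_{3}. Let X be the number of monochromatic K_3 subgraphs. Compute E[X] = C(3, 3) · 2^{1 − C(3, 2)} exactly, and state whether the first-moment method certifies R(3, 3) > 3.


E[X] = C(3, 3) · 2^{1 − 3} = 1 · 2^{−2} = 1/4.
As a reduced fraction: E[X] = 1/4 ≈ 0.25000.
Is E[X] < 1? YES.
Since E[X] < 1, there exists a 2-coloring of K_{3} with no monochromatic K_3; hence R(3, 3) > 3.

E[X] = 1/4 ≈ 0.25000; E[X] < 1, so R(3, 3) > 3.


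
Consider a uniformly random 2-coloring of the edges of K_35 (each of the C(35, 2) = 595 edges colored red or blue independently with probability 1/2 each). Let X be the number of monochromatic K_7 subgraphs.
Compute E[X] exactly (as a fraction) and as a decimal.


Let X = Σ_S X_S over the C(35, 7) = 6724520 subsets S of size 7, where X_S = 1 if the K_7 on S is monochromatic.
For a fixed S, the K_7 on S has C(7, 2) = 21 edges. P[all 21 edges red] = (1/2)^21, and likewise for blue, so P[monochromatic] = 2·(1/2)^21 = 2^{1 − 21} = 1/1048576.
By linearity: E[X] = C(35, 7) · 2^{1 − 21} = 6724520 · 1/1048576 = 840565/131072.
Numerically: E[X] ≈ 6.413.

E[X] = C(35,7)·2^(1−C(7,2)) = 840565/131072 ≈ 6.413.


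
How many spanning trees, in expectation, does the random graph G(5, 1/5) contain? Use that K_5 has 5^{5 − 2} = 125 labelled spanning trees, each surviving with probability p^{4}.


K_5 has 5^{5 − 2} = 125 labelled spanning trees.
For each such spanning tree H, let X_H = 1 if all 4 edges of H are present in G. Then P[X_H = 1] = p^{4} = (1/5)^{4} = 1/625.
Summing the indicators: E[X] = Σ_H E[X_H] = 125 · p^{4} = 125 · 1/625 = 1/5.
Numerically: E[X] ≈ 0.2.

E[X] = 125 · (1/5)^{4} = 1/5 ≈ 0.2.


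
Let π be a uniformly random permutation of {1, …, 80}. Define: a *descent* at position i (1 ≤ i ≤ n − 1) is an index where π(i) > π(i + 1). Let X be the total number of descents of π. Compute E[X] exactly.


Write X = Σ X_I over i = 1, …, 79, with X_I the indicator of one descent.
There are 79 indicators.
For each fixed i, the pair (π(i), π(i+1)) is a uniformly random ordered pair of distinct values from {1, …, 80}; by symmetry P[π(i) > π(i+1)] = 1/2.
By linearity: E[X] = 79 · (1/2) = (80 − 1) · (1/2) = 79/2 ≈ 39.500.

E[X] = 79/2 = 39.500.


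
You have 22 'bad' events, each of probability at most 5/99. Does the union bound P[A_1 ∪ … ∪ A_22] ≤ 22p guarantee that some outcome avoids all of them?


Union bound: P[∪_{i=1}^{22} A_i] ≤ Σ_i P[A_i] ≤ 22·p = 22·(5/99) = 10/9.
Numerically: 10/9 ≈ 1.111.
Is 10/9 < 1? NO.
Since the bound 10/9 is ≥ 1, the union bound is uninformative here; it does NOT by itself certify existence.

22·p = 10/9 ≈ 1.111; existence NOT certified by the union bound.


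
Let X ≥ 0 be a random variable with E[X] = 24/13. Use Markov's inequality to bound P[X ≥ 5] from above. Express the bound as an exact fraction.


μ = E[X] = 24/13, a = 5.
Markov: P[X ≥ 5] ≤ μ/a = (24/13)/5 = 24/65.
Numerically: ≈ 0.3692.
(Since a = 5 > μ = 1.8462, the bound 24/65 is < 1 and informative.)

P[X ≥ 5] ≤ 24/65 ≈ 0.3692.


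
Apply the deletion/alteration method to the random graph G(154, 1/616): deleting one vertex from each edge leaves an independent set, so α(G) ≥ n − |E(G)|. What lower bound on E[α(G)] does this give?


E[|E(G)|] = C(154, 2)·p = 11781 · (1/616) = 153/8.
E[α(G)] ≥ n − E[|E(G)|] = 154 − 153/8 = 1079/8.
Numerically: ≈ 134.875000.
(This is only a lower bound; the true E[α(G)] may be larger.)

E[α(G)] ≥ 1079/8 ≈ 134.875000.


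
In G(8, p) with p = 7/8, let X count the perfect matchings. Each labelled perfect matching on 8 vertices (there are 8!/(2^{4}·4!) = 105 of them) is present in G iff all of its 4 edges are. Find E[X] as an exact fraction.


K_8 has 8!/(2^{4}·4!) = 105 labelled perfect matchings.
For each such perfect matching H, let X_H = 1 if all 4 edges of H are present in G. Then P[X_H = 1] = p^{4} = (7/8)^{4} = 2401/4096.
Summing the indicators: E[X] = Σ_H E[X_H] = 105 · p^{4} = 105 · 2401/4096 = 252105/4096.
Numerically: E[X] ≈ 61.55.

E[X] = 105 · (7/8)^{4} = 252105/4096 ≈ 61.55.


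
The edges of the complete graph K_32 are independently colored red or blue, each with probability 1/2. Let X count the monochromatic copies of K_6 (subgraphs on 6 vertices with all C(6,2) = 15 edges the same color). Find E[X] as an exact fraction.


Let X = Σ_S X_S over the C(32, 6) = 906192 subsets S of size 6, where X_S = 1 if the K_6 on S is monochromatic.
For a fixed S, the K_6 on S has C(6, 2) = 15 edges. P[all 15 edges red] = (1/2)^15, and likewise for blue, so P[monochromatic] = 2·(1/2)^15 = 2^{1 − 15} = 1/16384.
By linearity: E[X] = C(32, 6) · 2^{1 − 15} = 906192 · 1/16384 = 56637/1024.
Numerically: E[X] ≈ 55.309570.

E[X] = C(32,6)·2^(1−C(6,2)) = 56637/1024 ≈ 55.309570.


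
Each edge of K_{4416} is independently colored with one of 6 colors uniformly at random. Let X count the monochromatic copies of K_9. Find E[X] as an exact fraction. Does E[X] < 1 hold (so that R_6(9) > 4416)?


E[X] = C(4416, 9) · 6^{1 − 36} = 1745644609681318303205765440 · 6^{−35} = 1745644609681318303205765440/1719070799748422591028658176.
As a reduced fraction: E[X] = 27275697026270598487590085/26860481246069102984822784 ≈ 1.015.
Is E[X] < 1? NO.
Since E[X] ≥ 1, the first-moment bound is inconclusive at n = 4416; it does NOT by itself certify R_6(9) > 4416.

E[X] = 27275697026270598487590085/26860481246069102984822784 ≈ 1.015; E[X] ≥ 1; first-moment method inconclusive here.


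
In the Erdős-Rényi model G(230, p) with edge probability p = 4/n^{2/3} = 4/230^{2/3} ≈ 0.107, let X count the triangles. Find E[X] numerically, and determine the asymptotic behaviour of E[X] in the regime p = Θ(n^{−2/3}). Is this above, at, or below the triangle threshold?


Number of potential triangles: C(230, 3) = 2001460.
Each occurs with probability p³ ≈ (0.107)³ ≈ 1.20983e-03.
By linearity: E[X] = C(230, 3)·p³ ≈ 2001460 · 1.20983e-03 ≈ 2421.426.
Since α = 2/3 < 1, p = c/n^{2/3} ≫ 1/n is above the triangle threshold p ~ 1/n. Asymptotically E[X] ~ (c³/6)·n^{3(1−α)} = (4³/6)·n^{1} → ∞; triangles are abundant w.h.p.

E[X] ≈ 2421.426; in regime p = Θ(1/n^{2/3}) E[X] diverges (above the triangle threshold p ~ 1/n).


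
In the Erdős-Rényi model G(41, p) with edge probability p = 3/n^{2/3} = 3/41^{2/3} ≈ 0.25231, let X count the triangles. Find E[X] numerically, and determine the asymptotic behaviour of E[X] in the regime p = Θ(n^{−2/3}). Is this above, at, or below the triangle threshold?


Number of potential triangles: C(41, 3) = 10660.
Each occurs with probability p³ ≈ (0.25231)³ ≈ 1.6061868e-02.
By linearity: E[X] = C(41, 3)·p³ ≈ 10660 · 1.6061868e-02 ≈ 171.21951.
Since α = 2/3 < 1, p = c/n^{2/3} ≫ 1/n is above the triangle threshold p ~ 1/n. Asymptotically E[X] ~ (c³/6)·n^{3(1−α)} = (3³/6)·n^{1} → ∞; triangles are abundant w.h.p.

E[X] ≈ 171.21951; in regime p = Θ(1/n^{2/3}) E[X] diverges (above the triangle threshold p ~ 1/n).


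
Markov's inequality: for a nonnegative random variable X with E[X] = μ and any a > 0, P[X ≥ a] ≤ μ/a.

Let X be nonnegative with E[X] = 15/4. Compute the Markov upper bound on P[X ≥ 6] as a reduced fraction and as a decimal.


μ = E[X] = 15/4, a = 6.
Markov: P[X ≥ 6] ≤ μ/a = (15/4)/6 = 5/8.
Numerically: ≈ 0.625.
(Since a = 6 > μ = 3.750, the bound 5/8 is < 1 and informative.)

P[X ≥ 6] ≤ 5/8 ≈ 0.625.


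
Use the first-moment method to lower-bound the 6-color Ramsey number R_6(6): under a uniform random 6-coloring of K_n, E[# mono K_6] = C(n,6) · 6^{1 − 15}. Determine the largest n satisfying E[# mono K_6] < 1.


We need C(n, 6) · 6^{1 − 15} < 1, i.e. C(n, 6) < 6^{15 − 1} = 78364164096.
Check values of n near the boundary:
  n = 195: C(195, 6) = 70656049360; 70656049360 < 78364164096? YES
  n = 196: C(196, 6) = 72887293024; 72887293024 < 78364164096? YES
  n = 197: C(197, 6) = 75176946208; 75176946208 < 78364164096? YES
  n = 198: C(198, 6) = 77526225777; 77526225777 < 78364164096? YES
  n = 199: C(199, 6) = 79936367511; 79936367511 < 78364164096? NO
The largest n with C(n, 6) < 78364164096 is n = 198 (where E[X] = 25842075259/26121388032 ≈ 0.9893071). Hence R_6(6) > 198, i.e. R_6(6) ≥ 199.

Largest n = 198; hence R_6(6) > 198.


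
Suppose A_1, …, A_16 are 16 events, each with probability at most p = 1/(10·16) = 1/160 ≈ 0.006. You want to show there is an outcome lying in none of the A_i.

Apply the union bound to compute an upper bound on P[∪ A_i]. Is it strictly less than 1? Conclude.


Union bound: P[∪_{i=1}^{16} A_i] ≤ Σ_i P[A_i] ≤ 16·p = 16·(1/160) = 1/10.
Numerically: 1/10 ≈ 0.100.
Is 1/10 < 1? YES.
Since P[∪ A_i] ≤ 1/10 < 1, the complement has P[∩ A_i^c] ≥ 1 − 1/10 = 9/10 > 0, so some outcome avoids every A_i.

16·p = 1/10 ≈ 0.100; existence CERTIFIED by the union bound.


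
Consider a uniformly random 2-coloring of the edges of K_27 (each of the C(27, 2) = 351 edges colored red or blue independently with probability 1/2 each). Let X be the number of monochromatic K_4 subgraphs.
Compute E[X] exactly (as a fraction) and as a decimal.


Let X = Σ_S X_S over the C(27, 4) = 17550 subsets S of size 4, where X_S = 1 if the K_4 on S is monochromatic.
For a fixed S, the K_4 on S has C(4, 2) = 6 edges. P[all 6 edges red] = (1/2)^6, and likewise for blue, so P[monochromatic] = 2·(1/2)^6 = 2^{1 − 6} = 1/32.
By linearity of expectation: E[X] = C(27, 4) · 2^{1 − 6} = 17550 · 1/32 = 8775/16.
Numerically: E[X] ≈ 548.437500.

E[X] = C(27,4)·2^(1−C(4,2)) = 8775/16 ≈ 548.437500.


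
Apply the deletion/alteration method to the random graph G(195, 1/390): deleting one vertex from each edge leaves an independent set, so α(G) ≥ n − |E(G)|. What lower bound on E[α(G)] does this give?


E[|E(G)|] = C(195, 2)·p = 18915 · (1/390) = 97/2.
E[α(G)] ≥ n − E[|E(G)|] = 195 − 97/2 = 293/2.
Numerically: ≈ 146.500.
(This is only a lower bound; the true E[α(G)] may be larger.)

E[α(G)] ≥ 293/2 ≈ 146.500.


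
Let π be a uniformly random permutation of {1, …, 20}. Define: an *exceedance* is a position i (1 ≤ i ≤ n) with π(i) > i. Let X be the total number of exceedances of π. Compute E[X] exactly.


Write X = Σ_{i=1}^{20} X_i, where X_i = 1_{π(i) > i}.
For each fixed i, π(i) is uniform over {1, …, 20} (marginal of a uniform permutation), so P[π(i) > i] = (n − i)/n. Summing: Σ_{i=1}^{20} (n − i)/n = (0 + 1 + … + 19)/20 = 20(20 − 1)/(2·20) = (20 − 1)/2.
Hence E[X] = Σ_{i=1}^{20} (20 − i)/20 = 19/2 ≈ 9.50000.

E[X] = 19/2 = 9.50000.


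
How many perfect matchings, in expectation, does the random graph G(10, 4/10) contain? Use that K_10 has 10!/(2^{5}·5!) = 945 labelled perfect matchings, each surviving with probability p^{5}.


K_10 has 10!/(2^{5}·5!) = 945 labelled perfect matchings.
For each such perfect matching H, let X_H = 1 if all 5 edges of H are present in G. Then P[X_H = 1] = p^{5} = (2/5)^{5} = 32/3125.
By linearity of expectation: E[X] = Σ_H E[X_H] = 945 · p^{5} = 945 · 32/3125 = 6048/625.
Numerically: E[X] ≈ 9.677.

E[X] = 945 · (2/5)^{5} = 6048/625 ≈ 9.677.


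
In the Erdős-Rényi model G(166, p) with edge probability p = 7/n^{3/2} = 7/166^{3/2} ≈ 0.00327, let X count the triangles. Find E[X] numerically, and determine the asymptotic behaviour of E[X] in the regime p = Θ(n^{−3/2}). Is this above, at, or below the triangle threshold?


Number of potential triangles: C(166, 3) = 748660.
Each occurs with probability p³ ≈ (0.00327)³ ≈ 3.50597e-08.
By linearity: E[X] = C(166, 3)·p³ ≈ 748660 · 3.50597e-08 ≈ 0.026.
Since α = 3/2 > 1, p = c/n^{3/2} = o(1/n) is below the triangle threshold p ~ 1/n. Asymptotically E[X] ~ (c³/6)·n^{3(1−α)} = (7³/6)·n^{-1.5} → 0, so by Markov's inequality G has no triangles w.h.p.

E[X] ≈ 0.026; in regime p = Θ(1/n^{3/2}) E[X] tends to 0 (below the triangle threshold p ~ 1/n).


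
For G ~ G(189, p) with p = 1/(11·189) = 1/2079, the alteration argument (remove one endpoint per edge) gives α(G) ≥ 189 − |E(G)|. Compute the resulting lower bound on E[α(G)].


E[|E(G)|] = C(189, 2)·p = 17766 · (1/2079) = 94/11.
E[α(G)] ≥ n − E[|E(G)|] = 189 − 94/11 = 1985/11.
Numerically: ≈ 180.454545.
(This is only a lower bound; the true E[α(G)] may be larger.)

E[α(G)] ≥ 1985/11 ≈ 180.454545.


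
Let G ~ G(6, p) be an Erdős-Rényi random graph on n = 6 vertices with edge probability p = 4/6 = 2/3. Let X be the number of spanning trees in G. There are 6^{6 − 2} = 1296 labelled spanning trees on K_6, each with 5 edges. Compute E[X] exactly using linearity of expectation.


K_6 has 6^{6 − 2} = 1296 labelled spanning trees.
For each such spanning tree H, let X_H = 1 if all 5 edges of H are present in G. Then P[X_H = 1] = p^{5} = (2/3)^{5} = 32/243.
Summing the indicators: E[X] = Σ_H E[X_H] = 1296 · p^{5} = 1296 · 32/243 = 512/3.
Numerically: E[X] ≈ 170.67.

E[X] = 1296 · (2/3)^{5} = 512/3 ≈ 170.67.


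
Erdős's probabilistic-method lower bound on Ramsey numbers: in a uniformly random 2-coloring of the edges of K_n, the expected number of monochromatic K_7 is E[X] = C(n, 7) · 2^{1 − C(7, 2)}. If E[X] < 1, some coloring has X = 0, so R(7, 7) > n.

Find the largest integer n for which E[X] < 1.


We need C(n, 7) · 2^{1 − 21} < 1, i.e. C(n, 7) < 2^{21 − 1} = 1048576.
Check values of n near the boundary:
  n = 22: C(22, 7) = 170544; 170544 < 1048576? YES
  n = 23: C(23, 7) = 245157; 245157 < 1048576? YES
  n = 24: C(24, 7) = 346104; 346104 < 1048576? YES
  n = 25: C(25, 7) = 480700; 480700 < 1048576? YES
  n = 26: C(26, 7) = 657800; 657800 < 1048576? YES
  n = 27: C(27, 7) = 888030; 888030 < 1048576? YES
  n = 28: C(28, 7) = 1184040; 1184040 < 1048576? NO
  n = 29: C(29, 7) = 1560780; 1560780 < 1048576? NO
The largest n with C(n, 7) < 1048576 is n = 27 (where E[X] = 444015/524288 ≈ 0.84689). Hence R(7, 7) > 27, i.e. R(7, 7) ≥ 28.

Largest n = 27; hence R(7, 7) > 27.


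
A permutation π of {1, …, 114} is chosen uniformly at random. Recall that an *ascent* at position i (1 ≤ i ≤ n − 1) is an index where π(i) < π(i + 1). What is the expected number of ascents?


Write X = Σ X_I over i = 1, …, 113, with X_I the indicator of one ascent.
There are 113 indicators.
For each fixed i, the pair (π(i), π(i+1)) is a uniformly random ordered pair of distinct values from {1, …, 114}; by symmetry P[π(i) < π(i+1)] = 1/2.
By linearity: E[X] = 113 · (1/2) = (114 − 1) · (1/2) = 113/2 ≈ 56.500.

E[X] = 113/2 = 56.500.


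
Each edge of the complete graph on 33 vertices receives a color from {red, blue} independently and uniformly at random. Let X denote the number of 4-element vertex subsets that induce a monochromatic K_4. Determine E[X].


Let X = Σ_S X_S over the C(33, 4) = 40920 subsets S of size 4, where X_S = 1 if the K_4 on S is monochromatic.
For a fixed S, the K_4 on S has C(4, 2) = 6 edges. P[all 6 edges red] = (1/2)^6, and likewise for blue, so P[monochromatic] = 2·(1/2)^6 = 2^{1 − 6} = 1/32.
By linearity: E[X] = C(33, 4) · 2^{1 − 6} = 40920 · 1/32 = 5115/4.
Numerically: E[X] ≈ 1278.7500.

E[X] = C(33,4)·2^(1−C(4,2)) = 5115/4 ≈ 1278.7500.


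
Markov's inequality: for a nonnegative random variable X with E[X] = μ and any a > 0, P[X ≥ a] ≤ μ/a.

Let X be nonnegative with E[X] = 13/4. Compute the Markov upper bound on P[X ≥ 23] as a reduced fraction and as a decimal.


μ = E[X] = 13/4, a = 23.
Markov: P[X ≥ 23] ≤ μ/a = (13/4)/23 = 13/92.
Numerically: ≈ 0.141304.
(Since a = 23 > μ = 3.250000, the bound 13/92 is < 1 and informative.)

P[X ≥ 23] ≤ 13/92 ≈ 0.141304.


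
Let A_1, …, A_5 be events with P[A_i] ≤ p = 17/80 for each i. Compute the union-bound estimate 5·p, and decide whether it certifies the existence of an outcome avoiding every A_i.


Union bound: P[∪_{i=1}^{5} A_i] ≤ Σ_i P[A_i] ≤ 5·p = 5·(17/80) = 17/16.
Numerically: 17/16 ≈ 1.0625000.
Is 17/16 < 1? NO.
Since the bound 17/16 is ≥ 1, the union bound is uninformative here; it does NOT by itself certify existence.

5·p = 17/16 ≈ 1.0625000; existence NOT certified by the union bound.


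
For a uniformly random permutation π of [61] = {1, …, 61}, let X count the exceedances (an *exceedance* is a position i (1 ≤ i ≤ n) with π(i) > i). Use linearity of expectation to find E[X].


Write X = Σ_{i=1}^{61} X_i, where X_i = 1_{π(i) > i}.
For each fixed i, π(i) is uniform over {1, …, 61} (marginal of a uniform permutation), so P[π(i) > i] = (n − i)/n. Summing: Σ_{i=1}^{61} (n − i)/n = (0 + 1 + … + 60)/61 = 61(61 − 1)/(2·61) = (61 − 1)/2.
Hence E[X] = Σ_{i=1}^{61} (61 − i)/61 = 30 ≈ 30.00000.

E[X] = 30 = 30.00000.


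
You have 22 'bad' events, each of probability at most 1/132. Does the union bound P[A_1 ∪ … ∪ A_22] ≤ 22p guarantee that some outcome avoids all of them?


Union bound: P[∪_{i=1}^{22} A_i] ≤ Σ_i P[A_i] ≤ 22·p = 22·(1/132) = 1/6.
Numerically: 1/6 ≈ 0.166667.
Is 1/6 < 1? YES.
Since P[∪ A_i] ≤ 1/6 < 1, the complement has P[∩ A_i^c] ≥ 1 − 1/6 = 5/6 > 0, so some outcome avoids every A_i.

22·p = 1/6 ≈ 0.166667; existence CERTIFIED by the union bound.


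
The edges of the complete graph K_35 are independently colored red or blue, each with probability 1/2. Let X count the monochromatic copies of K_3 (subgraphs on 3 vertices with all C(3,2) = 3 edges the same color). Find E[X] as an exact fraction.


Let X = Σ_S X_S over the C(35, 3) = 6545 subsets S of size 3, where X_S = 1 if the K_3 on S is monochromatic.
For a fixed S, the K_3 on S has C(3, 2) = 3 edges. P[all 3 edges red] = (1/2)^3, and likewise for blue, so P[monochromatic] = 2·(1/2)^3 = 2^{1 − 3} = 1/4.
Summing: E[X] = C(35, 3) · 2^{1 − 3} = 6545 · 1/4 = 6545/4.
Numerically: E[X] ≈ 1636.2500.

E[X] = C(35,3)·2^(1−C(3,2)) = 6545/4 ≈ 1636.2500.


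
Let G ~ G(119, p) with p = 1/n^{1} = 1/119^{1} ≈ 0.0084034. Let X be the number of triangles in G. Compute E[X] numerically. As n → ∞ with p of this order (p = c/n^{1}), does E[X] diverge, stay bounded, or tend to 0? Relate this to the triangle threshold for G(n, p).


Number of potential triangles: C(119, 3) = 273819.
Each occurs with probability p³ ≈ (0.0084034)³ ≈ 5.9341581e-07.
By linearity: E[X] = C(119, 3)·p³ ≈ 273819 · 5.9341581e-07 ≈ 0.16249.
Here α = 1, so p = 1/n is exactly at the triangle threshold p ~ 1/n. Asymptotically E[X] → c³/6 = 1³/6 = 1/6 ≈ 0.16667, a bounded constant. In this regime the triangle count is asymptotically Poisson(c³/6).

E[X] ≈ 0.16249; in regime p = Θ(1/n^{1}) E[X] stays bounded (at the triangle threshold p ~ 1/n).


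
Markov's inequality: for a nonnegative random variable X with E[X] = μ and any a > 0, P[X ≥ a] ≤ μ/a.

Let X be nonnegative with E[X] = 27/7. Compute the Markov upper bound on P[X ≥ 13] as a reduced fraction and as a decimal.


μ = E[X] = 27/7, a = 13.
Markov: P[X ≥ 13] ≤ μ/a = (27/7)/13 = 27/91.
Numerically: ≈ 0.29670.
(Since a = 13 > μ = 3.85714, the bound 27/91 is < 1 and informative.)

P[X ≥ 13] ≤ 27/91 ≈ 0.29670.


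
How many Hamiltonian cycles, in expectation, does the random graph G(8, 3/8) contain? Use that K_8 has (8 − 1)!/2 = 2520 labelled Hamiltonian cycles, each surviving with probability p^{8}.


K_8 has (8 − 1)!/2 = 2520 labelled Hamiltonian cycles.
For each such Hamiltonian cycle H, let X_H = 1 if all 8 edges of H are present in G. Then P[X_H = 1] = p^{8} = (3/8)^{8} = 6561/16777216.
By linearity: E[X] = Σ_H E[X_H] = 2520 · p^{8} = 2520 · 6561/16777216 = 2066715/2097152.
Numerically: E[X] ≈ 0.985.

E[X] = 2520 · (3/8)^{8} = 2066715/2097152 ≈ 0.985.


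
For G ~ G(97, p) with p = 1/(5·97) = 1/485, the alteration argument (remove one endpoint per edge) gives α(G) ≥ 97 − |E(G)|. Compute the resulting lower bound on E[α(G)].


E[|E(G)|] = C(97, 2)·p = 4656 · (1/485) = 48/5.
E[α(G)] ≥ n − E[|E(G)|] = 97 − 48/5 = 437/5.
Numerically: ≈ 87.40000.
(This is only a lower bound; the true E[α(G)] may be larger.)

E[α(G)] ≥ 437/5 ≈ 87.40000.


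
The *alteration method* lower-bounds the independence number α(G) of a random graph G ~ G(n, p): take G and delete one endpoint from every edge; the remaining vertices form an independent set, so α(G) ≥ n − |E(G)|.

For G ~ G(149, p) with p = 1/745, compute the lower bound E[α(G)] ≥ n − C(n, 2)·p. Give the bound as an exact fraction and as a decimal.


E[|E(G)|] = C(149, 2)·p = 11026 · (1/745) = 74/5.
E[α(G)] ≥ n − E[|E(G)|] = 149 − 74/5 = 671/5.
Numerically: ≈ 134.200000.
(This is only a lower bound; the true E[α(G)] may be larger.)

E[α(G)] ≥ 671/5 ≈ 134.200000.


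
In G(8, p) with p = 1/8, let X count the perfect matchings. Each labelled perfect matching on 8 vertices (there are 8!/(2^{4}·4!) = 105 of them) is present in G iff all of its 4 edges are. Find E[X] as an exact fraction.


K_8 has 8!/(2^{4}·4!) = 105 labelled perfect matchings.
For each such perfect matching H, let X_H = 1 if all 4 edges of H are present in G. Then P[X_H = 1] = p^{4} = (1/8)^{4} = 1/4096.
By linearity: E[X] = Σ_H E[X_H] = 105 · p^{4} = 105 · 1/4096 = 105/4096.
Numerically: E[X] ≈ 0.025635.

E[X] = 105 · (1/8)^{4} = 105/4096 ≈ 0.025635.


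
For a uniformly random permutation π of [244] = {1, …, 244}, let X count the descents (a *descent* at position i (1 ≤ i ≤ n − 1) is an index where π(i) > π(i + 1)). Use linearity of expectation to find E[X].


Write X = Σ X_I over i = 1, …, 243, with X_I the indicator of one descent.
There are 243 indicators.
For each fixed i, the pair (π(i), π(i+1)) is a uniformly random ordered pair of distinct values from {1, …, 244}; by symmetry P[π(i) > π(i+1)] = 1/2.
By linearity: E[X] = 243 · (1/2) = (244 − 1) · (1/2) = 243/2 ≈ 121.50000.

E[X] = 243/2 = 121.50000.


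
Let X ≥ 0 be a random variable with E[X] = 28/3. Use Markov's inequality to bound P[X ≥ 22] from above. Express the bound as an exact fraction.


μ = E[X] = 28/3, a = 22.
Markov: P[X ≥ 22] ≤ μ/a = (28/3)/22 = 14/33.
Numerically: ≈ 0.42424.
(Since a = 22 > μ = 9.33333, the bound 14/33 is < 1 and informative.)

P[X ≥ 22] ≤ 14/33 ≈ 0.42424.


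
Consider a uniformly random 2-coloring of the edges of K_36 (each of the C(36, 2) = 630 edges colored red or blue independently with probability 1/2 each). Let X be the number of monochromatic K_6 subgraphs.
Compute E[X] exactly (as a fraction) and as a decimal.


Let X = Σ_S X_S over the C(36, 6) = 1947792 subsets S of size 6, where X_S = 1 if the K_6 on S is monochromatic.
For a fixed S, the K_6 on S has C(6, 2) = 15 edges. P[all 15 edges red] = (1/2)^15, and likewise for blue, so P[monochromatic] = 2·(1/2)^15 = 2^{1 − 15} = 1/16384.
By linearity of expectation: E[X] = C(36, 6) · 2^{1 − 15} = 1947792 · 1/16384 = 121737/1024.
Numerically: E[X] ≈ 118.884.

E[X] = C(36,6)·2^(1−C(6,2)) = 121737/1024 ≈ 118.884.


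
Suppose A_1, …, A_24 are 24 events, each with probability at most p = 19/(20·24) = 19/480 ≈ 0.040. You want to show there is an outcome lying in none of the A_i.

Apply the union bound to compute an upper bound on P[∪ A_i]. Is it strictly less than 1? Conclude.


Union bound: P[∪_{i=1}^{24} A_i] ≤ Σ_i P[A_i] ≤ 24·p = 24·(19/480) = 19/20.
Numerically: 19/20 ≈ 0.950.
Is 19/20 < 1? YES.
Since P[∪ A_i] ≤ 19/20 < 1, the complement has P[∩ A_i^c] ≥ 1 − 19/20 = 1/20 > 0, so some outcome avoids every A_i.

24·p = 19/20 ≈ 0.950; existence CERTIFIED by the union bound.


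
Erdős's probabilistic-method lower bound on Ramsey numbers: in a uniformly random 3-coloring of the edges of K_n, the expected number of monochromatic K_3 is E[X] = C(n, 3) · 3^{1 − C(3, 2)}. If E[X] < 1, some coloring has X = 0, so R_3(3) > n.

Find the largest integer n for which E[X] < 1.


We need C(n, 3) · 3^{1 − 3} < 1, i.e. C(n, 3) < 3^{3 − 1} = 9.
Check values of n near the boundary:
  n = 3: C(3, 3) = 1; 1 < 9? YES
  n = 4: C(4, 3) = 4; 4 < 9? YES
  n = 5: C(5, 3) = 10; 10 < 9? NO
The largest n with C(n, 3) < 9 is n = 4 (where E[X] = 4/9 ≈ 0.44444). Hence R_3(3) > 4, i.e. R_3(3) ≥ 5.

Largest n = 4; hence R_3(3) > 4.


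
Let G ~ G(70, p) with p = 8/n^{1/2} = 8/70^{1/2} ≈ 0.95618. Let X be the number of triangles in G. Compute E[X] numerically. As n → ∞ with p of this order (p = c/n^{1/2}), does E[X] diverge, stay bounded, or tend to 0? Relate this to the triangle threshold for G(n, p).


Number of potential triangles: C(70, 3) = 54740.
Each occurs with probability p³ ≈ (0.95618)³ ≈ 8.7422435e-01.
By linearity: E[X] = C(70, 3)·p³ ≈ 54740 · 8.7422435e-01 ≈ 47855.04115.
Since α = 1/2 < 1, p = c/n^{1/2} ≫ 1/n is above the triangle threshold p ~ 1/n. Asymptotically E[X] ~ (c³/6)·n^{3(1−α)} = (8³/6)·n^{1.5} → ∞; triangles are abundant w.h.p.

E[X] ≈ 47855.04115; in regime p = Θ(1/n^{1/2}) E[X] diverges (above the triangle threshold p ~ 1/n).
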